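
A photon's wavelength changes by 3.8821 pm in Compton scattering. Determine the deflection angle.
126.87°

From the Compton formula Δλ = λ_C(1 - cos θ), we can solve for θ:

cos θ = 1 - Δλ/λ_C

Given:
- Δλ = 3.8821 pm
- λ_C = h/(m_e·c) ≈ 2.42631024 pm

cos θ = 1 - 3.8821/2.42631024
cos θ = 1 - 1.600001
cos θ = -0.600001

θ = arccos(-0.600001)
θ = 126.87°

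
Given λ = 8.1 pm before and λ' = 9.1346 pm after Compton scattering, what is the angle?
55.00°

First find the wavelength shift:
Δλ = λ' - λ = 9.1346 - 8.1 = 1.0346 pm

Using Δλ = λ_C(1 - cos θ), with λ_C = h/(m_e·c) ≈ 2.42631024 pm:
cos θ = 1 - Δλ/λ_C
cos θ = 1 - 1.0346/2.42631024
cos θ = 0.573591

θ = arccos(0.573591)
θ = 55.00°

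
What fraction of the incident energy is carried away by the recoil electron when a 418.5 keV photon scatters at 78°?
0.3935 (or 39.35%)

Calculate initial and final photon energies:

Initial: E₀ = 418.5 keV → λ₀ = 2.9626 pm
Compton shift: Δλ = 1.9219 pm
Final wavelength: λ' = 4.8844 pm
Final energy: E' = 253.8352 keV

Fractional energy loss:
(E₀ - E')/E₀ = (418.5000 - 253.8352)/418.5000
= 164.6648/418.5000
= 0.3935
= 39.35%

(Intermediate values are shown rounded; full precision is carried through to the final answer.)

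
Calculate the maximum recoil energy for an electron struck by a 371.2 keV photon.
219.8653 keV

Maximum energy transfer occurs at θ = 180° (backscattering).

Initial photon: E₀ = 371.2 keV → λ₀ = 3.3401 pm

Maximum Compton shift (at 180°):
Δλ_max = 2λ_C = 2 × 2.4263 = 4.8526 pm

Final wavelength:
λ' = 3.3401 + 4.8526 = 8.1927 pm

Minimum photon energy (maximum energy to electron):
E'_min = hc/λ' = 151.3347 keV

Maximum electron kinetic energy:
K_max = E₀ - E'_min = 371.2000 - 151.3347 = 219.8653 keV

(Intermediate values are shown rounded; full precision is carried through to the final answer.)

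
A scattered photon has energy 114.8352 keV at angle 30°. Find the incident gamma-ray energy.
118.3999 keV

Convert final energy to wavelength (hc ≈ 1239.842 keV·pm):
λ' = hc/E' = 1239.842 / 114.8352 = 10.7967 pm

Calculate the Compton shift:
Δλ = λ_C(1 - cos(30°))
Δλ = 2.4263 × (1 - cos(30°))
Δλ = 0.3251 pm

Initial wavelength:
λ = λ' - Δλ = 10.7967 - 0.3251 = 10.4716 pm

Initial energy:
E = hc/λ = 1239.842 / 10.4716 = 118.3999 keV

(Intermediate values are shown rounded; full precision is carried through to the final answer.)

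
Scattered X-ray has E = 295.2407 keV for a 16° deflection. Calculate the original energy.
302.0000 keV

Convert final energy to wavelength (hc ≈ 1239.842 keV·pm):
λ' = hc/E' = 1239.842 / 295.2407 = 4.1994 pm

Calculate the Compton shift:
Δλ = λ_C(1 - cos(16°))
Δλ = 2.4263 × (1 - cos(16°))
Δλ = 0.0940 pm

Initial wavelength:
λ = λ' - Δλ = 4.1994 - 0.0940 = 4.1054 pm

Initial energy:
E = hc/λ = 1239.842 / 4.1054 = 302.0000 keV

(Intermediate values are shown rounded; full precision is carried through to the final answer.)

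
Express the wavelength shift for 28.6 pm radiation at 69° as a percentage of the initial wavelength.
5.4434%

Calculate the Compton shift:
Δλ = λ_C(1 - cos(69°))
Δλ = 2.4263 × (1 - cos(69°))
Δλ = 2.4263 × 0.6416
Δλ = 1.5568 pm

Percentage change:
(Δλ/λ₀) × 100 = (1.5568/28.6) × 100
= 5.4434%

(Intermediate values are shown rounded; full precision is carried through to the final answer.)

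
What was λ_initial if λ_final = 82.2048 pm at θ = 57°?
81.1000 pm

From λ' = λ + Δλ, we have λ = λ' - Δλ

First calculate the Compton shift:
Δλ = λ_C(1 - cos θ)
Δλ = 2.4263 × (1 - cos(57°))
Δλ = 2.4263 × 0.4554
Δλ = 1.1048 pm

Initial wavelength:
λ = λ' - Δλ
λ = 82.2048 - 1.1048
λ = 81.1000 pm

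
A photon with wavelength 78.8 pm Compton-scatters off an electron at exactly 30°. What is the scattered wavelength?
79.1251 pm

Using the Compton formula: λ' = λ + λ_C(1 − cos θ)

For θ = 30°, cos θ = √3/2 (exact) ≈ 0.8660, so:
1 − cos 30° = 1 − (√3/2) ≈ 0.1340

Δλ = λ_C × 0.1340 = 2.4263 × 0.1340 = 0.3251 pm

λ' = 78.8 + 0.3251 = 79.1251 pm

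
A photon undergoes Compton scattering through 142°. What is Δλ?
4.3383 pm

Using the Compton scattering formula:
Δλ = λ_C(1 - cos θ)

where λ_C = h/(m_e·c) ≈ 2.4263 pm is the Compton wavelength of an electron.

For θ = 142°:
cos(142°) = -0.7880
1 - cos(142°) = 1.7880

Δλ = 2.4263 × 1.7880
Δλ = 4.3383 pm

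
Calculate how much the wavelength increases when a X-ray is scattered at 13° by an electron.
0.0622 pm

Using the Compton scattering formula:
Δλ = λ_C(1 - cos θ)

where λ_C = h/(m_e·c) ≈ 2.4263 pm is the Compton wavelength of an electron.

For θ = 13°:
cos(13°) = 0.9744
1 - cos(13°) = 0.0256

Δλ = 2.4263 × 0.0256
Δλ = 0.0622 pm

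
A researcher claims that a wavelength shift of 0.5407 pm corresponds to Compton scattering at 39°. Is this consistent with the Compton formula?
Yes, consistent

Calculate the expected shift for θ = 39°:

Δλ_expected = λ_C(1 - cos(39°))
Δλ_expected = 2.4263 × (1 - cos(39°))
Δλ_expected = 2.4263 × 0.2229
Δλ_expected = 0.5407 pm

Given shift: 0.5407 pm
Expected shift: 0.5407 pm
Difference: 0.0000 pm

The values match. This is consistent with Compton scattering at the stated angle.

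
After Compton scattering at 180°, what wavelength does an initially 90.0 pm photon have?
94.8526 pm

Using the Compton formula: λ' = λ + λ_C(1 − cos θ)

For θ = 180°, cos θ = -1 (exact) = -1.0000, so:
1 − cos 180° = 1 − (-1) = 2.0000

Δλ = λ_C × 2.0000 = 2.4263 × 2.0000 = 4.8526 pm

λ' = 90.0 + 4.8526 = 94.8526 pm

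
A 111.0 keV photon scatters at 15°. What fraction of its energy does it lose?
0.0073 (or 0.73%)

Calculate initial and final photon energies:

Initial: E₀ = 111.0 keV → λ₀ = 11.1697 pm
Compton shift: Δλ = 0.0827 pm
Final wavelength: λ' = 11.2524 pm
Final energy: E' = 110.1845 keV

Fractional energy loss:
(E₀ - E')/E₀ = (111.0000 - 110.1845)/111.0000
= 0.8155/111.0000
= 0.0073
= 0.73%

(Intermediate values are shown rounded; full precision is carried through to the final answer.)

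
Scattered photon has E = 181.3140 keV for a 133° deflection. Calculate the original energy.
449.6999 keV

Convert final energy to wavelength (hc ≈ 1239.842 keV·pm):
λ' = hc/E' = 1239.842 / 181.3140 = 6.8381 pm

Calculate the Compton shift:
Δλ = λ_C(1 - cos(133°))
Δλ = 2.4263 × (1 - cos(133°))
Δλ = 4.0810 pm

Initial wavelength:
λ = λ' - Δλ = 6.8381 - 4.0810 = 2.7570 pm

Initial energy:
E = hc/λ = 1239.842 / 2.7570 = 449.6999 keV

(Intermediate values are shown rounded; full precision is carried through to the final answer.)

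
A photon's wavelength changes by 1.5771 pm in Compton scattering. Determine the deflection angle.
69.51°

From the Compton formula Δλ = λ_C(1 - cos θ), we can solve for θ:

cos θ = 1 - Δλ/λ_C

Given:
- Δλ = 1.5771 pm
- λ_C = h/(m_e·c) ≈ 2.42631024 pm

cos θ = 1 - 1.5771/2.42631024
cos θ = 1 - 0.649999
cos θ = 0.350001

θ = arccos(0.350001)
θ = 69.51°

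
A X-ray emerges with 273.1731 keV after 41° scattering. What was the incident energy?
314.4000 keV

Convert final energy to wavelength (hc ≈ 1239.842 keV·pm):
λ' = hc/E' = 1239.842 / 273.1731 = 4.5387 pm

Calculate the Compton shift:
Δλ = λ_C(1 - cos(41°))
Δλ = 2.4263 × (1 - cos(41°))
Δλ = 0.5952 pm

Initial wavelength:
λ = λ' - Δλ = 4.5387 - 0.5952 = 3.9435 pm

Initial energy:
E = hc/λ = 1239.842 / 3.9435 = 314.4000 keV

(Intermediate values are shown rounded; full precision is carried through to the final answer.)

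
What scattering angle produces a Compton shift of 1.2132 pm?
60.00°

From the Compton formula Δλ = λ_C(1 - cos θ), we can solve for θ:

cos θ = 1 - Δλ/λ_C

Given:
- Δλ = 1.2132 pm
- λ_C = h/(m_e·c) ≈ 2.42631024 pm

cos θ = 1 - 1.2132/2.42631024
cos θ = 1 - 0.500018
cos θ = 0.499982

θ = arccos(0.499982)
θ = 60.00°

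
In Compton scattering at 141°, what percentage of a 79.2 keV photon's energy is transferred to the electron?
0.2160 (or 21.60%)

Calculate initial and final photon energies:

Initial: E₀ = 79.2 keV → λ₀ = 15.6546 pm
Compton shift: Δλ = 4.3119 pm
Final wavelength: λ' = 19.9665 pm
Final energy: E' = 62.0962 keV

Fractional energy loss:
(E₀ - E')/E₀ = (79.2000 - 62.0962)/79.2000
= 17.1038/79.2000
= 0.2160
= 21.60%

(Intermediate values are shown rounded; full precision is carried through to the final answer.)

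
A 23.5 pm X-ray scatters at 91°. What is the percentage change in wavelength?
10.5049%

Calculate the Compton shift:
Δλ = λ_C(1 - cos(91°))
Δλ = 2.4263 × (1 - cos(91°))
Δλ = 2.4263 × 1.0175
Δλ = 2.4687 pm

Percentage change:
(Δλ/λ₀) × 100 = (2.4687/23.5) × 100
= 10.5049%

(Intermediate values are shown rounded; full precision is carried through to the final answer.)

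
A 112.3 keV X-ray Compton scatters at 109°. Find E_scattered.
86.9657 keV

First convert energy to wavelength:
λ = hc/E, with hc ≈ 1239.842 keV·pm (i.e. 1239.842 eV·nm)

For E = 112.3 keV = 112300 eV:
λ = 1239.842 keV·pm / 112.3 keV
λ = 11.0404 pm

Calculate the Compton shift:
Δλ = λ_C(1 - cos(109°)) = 2.4263 × 1.3256
Δλ = 3.2162 pm

Final wavelength:
λ' = 11.0404 + 3.2162 = 14.2567 pm

Final energy:
E' = hc/λ' = 1239.842 / 14.2567 = 86.9657 keV

(Intermediate values are shown rounded; full precision is carried through to the final answer.)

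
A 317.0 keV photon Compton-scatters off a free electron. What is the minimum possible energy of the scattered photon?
141.4732 keV (at θ = 180°)

The scattered photon has minimum energy when its wavelength is maximum, i.e., when the Compton shift Δλ = λ_C(1 − cos θ) is maximum. This occurs at θ = 180° (backscattering), giving Δλ_max = 2λ_C = 4.8526 pm.

Initial wavelength: λ₀ = hc/E₀ = 3.9112 pm
Maximum final wavelength: λ'_max = λ₀ + 2λ_C = 3.9112 + 4.8526 = 8.7638 pm
Minimum final energy: E'_min = hc/λ'_max = 141.4732 keV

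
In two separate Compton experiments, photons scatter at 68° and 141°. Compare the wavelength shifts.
141° produces the larger shift by a factor of 2.842

Calculate both shifts using Δλ = λ_C(1 - cos θ):

For θ₁ = 68°:
Δλ₁ = 2.4263 × (1 - cos(68°))
Δλ₁ = 2.4263 × 0.6254
Δλ₁ = 1.5174 pm

For θ₂ = 141°:
Δλ₂ = 2.4263 × (1 - cos(141°))
Δλ₂ = 2.4263 × 1.7771
Δλ₂ = 4.3119 pm

The 141° angle produces the larger shift.
Ratio: 4.3119/1.5174 = 2.842

(Intermediate values are shown rounded; full precision is carried through to the final answer.)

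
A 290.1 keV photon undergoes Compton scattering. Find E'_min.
135.8513 keV (at θ = 180°)

The scattered photon has minimum energy when its wavelength is maximum, i.e., when the Compton shift Δλ = λ_C(1 − cos θ) is maximum. This occurs at θ = 180° (backscattering), giving Δλ_max = 2λ_C = 4.8526 pm.

Initial wavelength: λ₀ = hc/E₀ = 4.2738 pm
Maximum final wavelength: λ'_max = λ₀ + 2λ_C = 4.2738 + 4.8526 = 9.1265 pm
Minimum final energy: E'_min = hc/λ'_max = 135.8513 keV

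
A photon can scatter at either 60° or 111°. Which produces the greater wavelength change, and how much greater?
111° produces the larger shift by a factor of 2.717

Calculate both shifts using Δλ = λ_C(1 - cos θ):

For θ₁ = 60°:
Δλ₁ = 2.4263 × (1 - cos(60°))
Δλ₁ = 2.4263 × 0.5000
Δλ₁ = 1.2132 pm

For θ₂ = 111°:
Δλ₂ = 2.4263 × (1 - cos(111°))
Δλ₂ = 2.4263 × 1.3584
Δλ₂ = 3.2958 pm

The 111° angle produces the larger shift.
Ratio: 3.2958/1.2132 = 2.717

(Intermediate values are shown rounded; full precision is carried through to the final answer.)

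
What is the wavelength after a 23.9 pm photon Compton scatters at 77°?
25.7805 pm

Using the Compton scattering formula:
λ' = λ + Δλ = λ + λ_C(1 - cos θ)

Given:
- Initial wavelength λ = 23.9 pm
- Scattering angle θ = 77°
- Compton wavelength λ_C ≈ 2.4263 pm

Calculate the shift:
Δλ = 2.4263 × (1 - cos(77°))
Δλ = 2.4263 × 0.7750
Δλ = 1.8805 pm

Final wavelength:
λ' = 23.9 + 1.8805 = 25.7805 pm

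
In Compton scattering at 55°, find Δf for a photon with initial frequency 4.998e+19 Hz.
7.353e+18 Hz (decrease)

Convert frequency to wavelength (c = 299792458 m/s):
λ₀ = c/f₀ = 299792458/4.998e+19 = 5.9982485e-12 m = 5.9982 pm

Calculate Compton shift:
Δλ = λ_C(1 - cos(55°)) = 1.0346 pm

Final wavelength:
λ' = λ₀ + Δλ = 5.9982 + 1.0346 = 7.0329 pm

Final frequency:
f' = c/λ' = 299792458/7.0328843e-12 = 4.2627241e+19 Hz

Frequency shift (decrease):
Δf = f₀ - f' = 4.998e+19 - 4.2627241e+19 = 7.353e+18 Hz

(Intermediate values are shown rounded; full precision is carried through to the final answer.)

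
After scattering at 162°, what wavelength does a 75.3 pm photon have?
80.0339 pm

Using the Compton scattering formula:
λ' = λ + Δλ = λ + λ_C(1 - cos θ)

Given:
- Initial wavelength λ = 75.3 pm
- Scattering angle θ = 162°
- Compton wavelength λ_C ≈ 2.4263 pm

Calculate the shift:
Δλ = 2.4263 × (1 - cos(162°))
Δλ = 2.4263 × 1.9511
Δλ = 4.7339 pm

Final wavelength:
λ' = 75.3 + 4.7339 = 80.0339 pm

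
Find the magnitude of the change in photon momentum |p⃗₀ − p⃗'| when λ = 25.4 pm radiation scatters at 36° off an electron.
1.5984e-23 kg·m/s

Photon momentum magnitude is p = h/λ.

Initial momentum:
p₀ = h/λ = 6.6261e-34/2.5400e-11 = 2.6087e-23 kg·m/s

After scattering:
λ' = λ + Δλ = 25.4 + 0.4634 = 25.8634 pm
p' = h/λ' = 6.6261e-34/2.5863e-11 = 2.5620e-23 kg·m/s

Momentum is a vector; the scattered photon's direction makes angle θ = 36° with the incident direction. The magnitude of the vector change Δp⃗ = p⃗₀ − p⃗' is found from the law of cosines:
|Δp⃗|² = p₀² + p'² − 2p₀p'cos θ
|Δp⃗|² = (2.6087e-23)² + (2.5620e-23)² − 2·2.6087e-23·2.5620e-23·cos(36°)
|Δp⃗| = 1.5984e-23 kg·m/s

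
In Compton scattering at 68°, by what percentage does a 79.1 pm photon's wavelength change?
1.9183%

Calculate the Compton shift:
Δλ = λ_C(1 - cos(68°))
Δλ = 2.4263 × (1 - cos(68°))
Δλ = 2.4263 × 0.6254
Δλ = 1.5174 pm

Percentage change:
(Δλ/λ₀) × 100 = (1.5174/79.1) × 100
= 1.9183%

(Intermediate values are shown rounded; full precision is carried through to the final answer.)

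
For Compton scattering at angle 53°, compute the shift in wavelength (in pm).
0.9661 pm

Using the Compton scattering formula:
Δλ = λ_C(1 - cos θ)

where λ_C = h/(m_e·c) ≈ 2.4263 pm is the Compton wavelength of an electron.

For θ = 53°:
cos(53°) = 0.6018
1 - cos(53°) = 0.3982

Δλ = 2.4263 × 0.3982
Δλ = 0.9661 pm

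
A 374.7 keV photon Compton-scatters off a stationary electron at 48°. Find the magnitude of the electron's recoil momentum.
1.5127e-22 kg·m/s

The electron is initially at rest, so by conservation of momentum:
p⃗_e = p⃗₀ − p⃗'  (incident photon momentum minus scattered photon momentum)

Photon momentum magnitudes (p = h/λ = E/c):
λ₀ = hc/E₀ = 3.3089 pm → p₀ = h/λ₀ = 2.0025e-22 kg·m/s
Δλ = λ_C(1 − cos 48°) = 0.8028 pm
λ' = 4.1117 pm → p' = h/λ' = 1.6115e-22 kg·m/s

The scattered photon makes angle θ = 48° with the incident direction, so by the law of cosines:
|p⃗_e|² = p₀² + p'² − 2p₀p'cos θ
|p⃗_e|² = (2.0025e-22)² + (1.6115e-22)² − 2·2.0025e-22·1.6115e-22·cos(48°)
|p⃗_e| = 1.5127e-22 kg·m/s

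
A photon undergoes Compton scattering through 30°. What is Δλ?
0.3251 pm

Using the Compton scattering formula:
Δλ = λ_C(1 - cos θ)

where λ_C = h/(m_e·c) ≈ 2.4263 pm is the Compton wavelength of an electron.

For θ = 30°:
cos(30°) = 0.8660
1 - cos(30°) = 0.1340

Δλ = 2.4263 × 0.1340
Δλ = 0.3251 pm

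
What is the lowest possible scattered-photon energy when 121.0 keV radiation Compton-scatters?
82.1128 keV (at θ = 180°)

The scattered photon has minimum energy when its wavelength is maximum, i.e., when the Compton shift Δλ = λ_C(1 − cos θ) is maximum. This occurs at θ = 180° (backscattering), giving Δλ_max = 2λ_C = 4.8526 pm.

Initial wavelength: λ₀ = hc/E₀ = 10.2466 pm
Maximum final wavelength: λ'_max = λ₀ + 2λ_C = 10.2466 + 4.8526 = 15.0992 pm
Minimum final energy: E'_min = hc/λ'_max = 82.1128 keV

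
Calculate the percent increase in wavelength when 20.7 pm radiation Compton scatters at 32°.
1.7811%

Calculate the Compton shift:
Δλ = λ_C(1 - cos(32°))
Δλ = 2.4263 × (1 - cos(32°))
Δλ = 2.4263 × 0.1520
Δλ = 0.3687 pm

Percentage change:
(Δλ/λ₀) × 100 = (0.3687/20.7) × 100
= 1.7811%

(Intermediate values are shown rounded; full precision is carried through to the final answer.)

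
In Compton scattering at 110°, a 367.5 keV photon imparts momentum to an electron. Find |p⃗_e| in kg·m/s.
2.4898e-22 kg·m/s

The electron is initially at rest, so by conservation of momentum:
p⃗_e = p⃗₀ − p⃗'  (incident photon momentum minus scattered photon momentum)

Photon momentum magnitudes (p = h/λ = E/c):
λ₀ = hc/E₀ = 3.3737 pm → p₀ = h/λ₀ = 1.9640e-22 kg·m/s
Δλ = λ_C(1 − cos 110°) = 3.2562 pm
λ' = 6.6299 pm → p' = h/λ' = 9.9943e-23 kg·m/s

The scattered photon makes angle θ = 110° with the incident direction, so by the law of cosines:
|p⃗_e|² = p₀² + p'² − 2p₀p'cos θ
|p⃗_e|² = (1.9640e-22)² + (9.9943e-23)² − 2·1.9640e-22·9.9943e-23·cos(110°)
|p⃗_e| = 2.4898e-22 kg·m/s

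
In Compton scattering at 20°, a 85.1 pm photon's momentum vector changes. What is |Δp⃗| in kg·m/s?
2.7018e-24 kg·m/s

Photon momentum magnitude is p = h/λ.

Initial momentum:
p₀ = h/λ = 6.6261e-34/8.5100e-11 = 7.7862e-24 kg·m/s

After scattering:
λ' = λ + Δλ = 85.1 + 0.1463 = 85.2463 pm
p' = h/λ' = 6.6261e-34/8.5246e-11 = 7.7729e-24 kg·m/s

Momentum is a vector; the scattered photon's direction makes angle θ = 20° with the incident direction. The magnitude of the vector change Δp⃗ = p⃗₀ − p⃗' is found from the law of cosines:
|Δp⃗|² = p₀² + p'² − 2p₀p'cos θ
|Δp⃗|² = (7.7862e-24)² + (7.7729e-24)² − 2·7.7862e-24·7.7729e-24·cos(20°)
|Δp⃗| = 2.7018e-24 kg·m/s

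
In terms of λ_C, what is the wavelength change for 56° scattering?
0.4408 λ_C

The Compton shift formula is:
Δλ = λ_C(1 - cos θ)

Dividing both sides by λ_C:
Δλ/λ_C = 1 - cos θ

For θ = 56°:
Δλ/λ_C = 1 - cos(56°)
Δλ/λ_C = 1 - 0.5592
Δλ/λ_C = 0.4408

This means the shift is 0.4408 × λ_C = 1.0695 pm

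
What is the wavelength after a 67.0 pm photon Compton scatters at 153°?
71.5882 pm

Using the Compton scattering formula:
λ' = λ + Δλ = λ + λ_C(1 - cos θ)

Given:
- Initial wavelength λ = 67.0 pm
- Scattering angle θ = 153°
- Compton wavelength λ_C ≈ 2.4263 pm

Calculate the shift:
Δλ = 2.4263 × (1 - cos(153°))
Δλ = 2.4263 × 1.8910
Δλ = 4.5882 pm

Final wavelength:
λ' = 67.0 + 4.5882 = 71.5882 pm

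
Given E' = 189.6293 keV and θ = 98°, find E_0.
328.4999 keV

Convert final energy to wavelength (hc ≈ 1239.842 keV·pm):
λ' = hc/E' = 1239.842 / 189.6293 = 6.5382 pm

Calculate the Compton shift:
Δλ = λ_C(1 - cos(98°))
Δλ = 2.4263 × (1 - cos(98°))
Δλ = 2.7640 pm

Initial wavelength:
λ = λ' - Δλ = 6.5382 - 2.7640 = 3.7743 pm

Initial energy:
E = hc/λ = 1239.842 / 3.7743 = 328.4999 keV

(Intermediate values are shown rounded; full precision is carried through to the final answer.)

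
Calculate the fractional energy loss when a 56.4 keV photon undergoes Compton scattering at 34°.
0.0185 (or 1.85%)

Calculate initial and final photon energies:

Initial: E₀ = 56.4 keV → λ₀ = 21.9830 pm
Compton shift: Δλ = 0.4148 pm
Final wavelength: λ' = 22.3978 pm
Final energy: E' = 55.3555 keV

Fractional energy loss:
(E₀ - E')/E₀ = (56.4000 - 55.3555)/56.4000
= 1.0445/56.4000
= 0.0185
= 1.85%

(Intermediate values are shown rounded; full precision is carried through to the final answer.)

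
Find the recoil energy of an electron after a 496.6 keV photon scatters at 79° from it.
218.6091 keV

By energy conservation: K_e = E_initial - E_final

First find the scattered photon energy:
Initial wavelength: λ = hc/E = 2.4967 pm
Compton shift: Δλ = λ_C(1 - cos(79°)) = 1.9633 pm
Final wavelength: λ' = 2.4967 + 1.9633 = 4.4600 pm
Final photon energy: E' = hc/λ' = 277.9909 keV

Electron kinetic energy:
K_e = E - E' = 496.6000 - 277.9909 = 218.6091 keV

(Intermediate values are shown rounded; full precision is carried through to the final answer.)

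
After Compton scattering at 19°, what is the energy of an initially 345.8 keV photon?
333.5043 keV

First convert energy to wavelength:
λ = hc/E, with hc ≈ 1239.842 keV·pm (i.e. 1239.842 eV·nm)

For E = 345.8 keV = 345800 eV:
λ = 1239.842 keV·pm / 345.8 keV
λ = 3.5854 pm

Calculate the Compton shift:
Δλ = λ_C(1 - cos(19°)) = 2.4263 × 0.0545
Δλ = 0.1322 pm

Final wavelength:
λ' = 3.5854 + 0.1322 = 3.7176 pm

Final energy:
E' = hc/λ' = 1239.842 / 3.7176 = 333.5043 keV

(Intermediate values are shown rounded; full precision is carried through to the final answer.)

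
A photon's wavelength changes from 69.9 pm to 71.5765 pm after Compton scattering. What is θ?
72.00°

First find the wavelength shift:
Δλ = λ' - λ = 71.5765 - 69.9 = 1.6765 pm

Using Δλ = λ_C(1 - cos θ), with λ_C = h/(m_e·c) ≈ 2.42631024 pm:
cos θ = 1 - Δλ/λ_C
cos θ = 1 - 1.6765/2.42631024
cos θ = 0.309033

θ = arccos(0.309033)
θ = 72.00°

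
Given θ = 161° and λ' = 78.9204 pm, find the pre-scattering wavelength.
74.2000 pm

From λ' = λ + Δλ, we have λ = λ' - Δλ

First calculate the Compton shift:
Δλ = λ_C(1 - cos θ)
Δλ = 2.4263 × (1 - cos(161°))
Δλ = 2.4263 × 1.9455
Δλ = 4.7204 pm

Initial wavelength:
λ = λ' - Δλ
λ = 78.9204 - 4.7204
λ = 74.2000 pm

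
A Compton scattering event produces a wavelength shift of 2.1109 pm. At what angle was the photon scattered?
82.53°

From the Compton formula Δλ = λ_C(1 - cos θ), we can solve for θ:

cos θ = 1 - Δλ/λ_C

Given:
- Δλ = 2.1109 pm
- λ_C = h/(m_e·c) ≈ 2.42631024 pm

cos θ = 1 - 2.1109/2.42631024
cos θ = 1 - 0.870004
cos θ = 0.129996

θ = arccos(0.129996)
θ = 82.53°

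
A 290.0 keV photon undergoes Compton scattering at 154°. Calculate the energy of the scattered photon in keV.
139.5844 keV

First convert energy to wavelength:
λ = hc/E, with hc ≈ 1239.842 keV·pm (i.e. 1239.842 eV·nm)

For E = 290.0 keV = 290000 eV:
λ = 1239.842 keV·pm / 290.0 keV
λ = 4.2753 pm

Calculate the Compton shift:
Δλ = λ_C(1 - cos(154°)) = 2.4263 × 1.8988
Δλ = 4.6071 pm

Final wavelength:
λ' = 4.2753 + 4.6071 = 8.8824 pm

Final energy:
E' = hc/λ' = 1239.842 / 8.8824 = 139.5844 keV

(Intermediate values are shown rounded; full precision is carried through to the final answer.)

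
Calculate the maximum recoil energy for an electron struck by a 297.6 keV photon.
160.1263 keV

Maximum energy transfer occurs at θ = 180° (backscattering).

Initial photon: E₀ = 297.6 keV → λ₀ = 4.1661 pm

Maximum Compton shift (at 180°):
Δλ_max = 2λ_C = 2 × 2.4263 = 4.8526 pm

Final wavelength:
λ' = 4.1661 + 4.8526 = 9.0188 pm

Minimum photon energy (maximum energy to electron):
E'_min = hc/λ' = 137.4737 keV

Maximum electron kinetic energy:
K_max = E₀ - E'_min = 297.6000 - 137.4737 = 160.1263 keV

(Intermediate values are shown rounded; full precision is carried through to the final answer.)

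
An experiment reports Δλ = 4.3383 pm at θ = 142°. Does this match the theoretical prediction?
Yes, consistent

Calculate the expected shift for θ = 142°:

Δλ_expected = λ_C(1 - cos(142°))
Δλ_expected = 2.4263 × (1 - cos(142°))
Δλ_expected = 2.4263 × 1.7880
Δλ_expected = 4.3383 pm

Given shift: 4.3383 pm
Expected shift: 4.3383 pm
Difference: 0.0000 pm

The values match. This is consistent with Compton scattering at the stated angle.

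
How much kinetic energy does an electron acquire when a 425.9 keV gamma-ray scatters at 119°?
235.5568 keV

By energy conservation: K_e = E_initial - E_final

First find the scattered photon energy:
Initial wavelength: λ = hc/E = 2.9111 pm
Compton shift: Δλ = λ_C(1 - cos(119°)) = 3.6026 pm
Final wavelength: λ' = 2.9111 + 3.6026 = 6.5137 pm
Final photon energy: E' = hc/λ' = 190.3432 keV

Electron kinetic energy:
K_e = E - E' = 425.9000 - 190.3432 = 235.5568 keV

(Intermediate values are shown rounded; full precision is carried through to the final answer.)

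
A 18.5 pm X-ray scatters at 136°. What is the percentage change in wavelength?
22.5495%

Calculate the Compton shift:
Δλ = λ_C(1 - cos(136°))
Δλ = 2.4263 × (1 - cos(136°))
Δλ = 2.4263 × 1.7193
Δλ = 4.1717 pm

Percentage change:
(Δλ/λ₀) × 100 = (4.1717/18.5) × 100
= 22.5495%

(Intermediate values are shown rounded; full precision is carried through to the final answer.)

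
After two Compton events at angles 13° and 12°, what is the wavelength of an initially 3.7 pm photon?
3.8152 pm

Apply Compton shift twice:

First scattering at θ₁ = 13°:
Δλ₁ = λ_C(1 - cos(13°))
Δλ₁ = 2.4263 × 0.0256
Δλ₁ = 0.0622 pm

After first scattering:
λ₁ = 3.7 + 0.0622 = 3.7622 pm

Second scattering at θ₂ = 12°:
Δλ₂ = λ_C(1 - cos(12°))
Δλ₂ = 2.4263 × 0.0219
Δλ₂ = 0.0530 pm

Final wavelength:
λ₂ = 3.7622 + 0.0530 = 3.8152 pm

Total shift: Δλ_total = 0.0622 + 0.0530 = 0.1152 pm

(Intermediate values are shown rounded; full precision is carried through to the final answer.)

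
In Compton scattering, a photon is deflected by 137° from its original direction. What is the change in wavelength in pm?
4.2008 pm

Using the Compton scattering formula:
Δλ = λ_C(1 - cos θ)

where λ_C = h/(m_e·c) ≈ 2.4263 pm is the Compton wavelength of an electron.

For θ = 137°:
cos(137°) = -0.7314
1 - cos(137°) = 1.7314

Δλ = 2.4263 × 1.7314
Δλ = 4.2008 pm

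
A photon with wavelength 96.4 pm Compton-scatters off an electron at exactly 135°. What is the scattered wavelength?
100.5420 pm

Using the Compton formula: λ' = λ + λ_C(1 − cos θ)

For θ = 135°, cos θ = -√2/2 (exact) ≈ -0.7071, so:
1 − cos 135° = 1 − (-√2/2) ≈ 1.7071

Δλ = λ_C × 1.7071 = 2.4263 × 1.7071 = 4.1420 pm

λ' = 96.4 + 4.1420 = 100.5420 pm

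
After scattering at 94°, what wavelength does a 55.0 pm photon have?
57.5956 pm

Using the Compton scattering formula:
λ' = λ + Δλ = λ + λ_C(1 - cos θ)

Given:
- Initial wavelength λ = 55.0 pm
- Scattering angle θ = 94°
- Compton wavelength λ_C ≈ 2.4263 pm

Calculate the shift:
Δλ = 2.4263 × (1 - cos(94°))
Δλ = 2.4263 × 1.0698
Δλ = 2.5956 pm

Final wavelength:
λ' = 55.0 + 2.5956 = 57.5956 pm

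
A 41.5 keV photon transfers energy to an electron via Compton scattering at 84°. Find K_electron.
2.8135 keV

By energy conservation: K_e = E_initial - E_final

First find the scattered photon energy:
Initial wavelength: λ = hc/E = 29.8757 pm
Compton shift: Δλ = λ_C(1 - cos(84°)) = 2.1727 pm
Final wavelength: λ' = 29.8757 + 2.1727 = 32.0484 pm
Final photon energy: E' = hc/λ' = 38.6865 keV

Electron kinetic energy:
K_e = E - E' = 41.5000 - 38.6865 = 2.8135 keV

(Intermediate values are shown rounded; full precision is carried through to the final answer.)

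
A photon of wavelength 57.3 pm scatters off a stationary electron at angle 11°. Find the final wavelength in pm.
57.3446 pm

Using the Compton scattering formula:
λ' = λ + Δλ = λ + λ_C(1 - cos θ)

Given:
- Initial wavelength λ = 57.3 pm
- Scattering angle θ = 11°
- Compton wavelength λ_C ≈ 2.4263 pm

Calculate the shift:
Δλ = 2.4263 × (1 - cos(11°))
Δλ = 2.4263 × 0.0184
Δλ = 0.0446 pm

Final wavelength:
λ' = 57.3 + 0.0446 = 57.3446 pm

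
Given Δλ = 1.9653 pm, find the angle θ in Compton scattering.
79.05°

From the Compton formula Δλ = λ_C(1 - cos θ), we can solve for θ:

cos θ = 1 - Δλ/λ_C

Given:
- Δλ = 1.9653 pm
- λ_C = h/(m_e·c) ≈ 2.42631024 pm

cos θ = 1 - 1.9653/2.42631024
cos θ = 1 - 0.809995
cos θ = 0.190005

θ = arccos(0.190005)
θ = 79.05°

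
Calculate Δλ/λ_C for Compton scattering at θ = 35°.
0.1808 λ_C

The Compton shift formula is:
Δλ = λ_C(1 - cos θ)

Dividing both sides by λ_C:
Δλ/λ_C = 1 - cos θ

For θ = 35°:
Δλ/λ_C = 1 - cos(35°)
Δλ/λ_C = 1 - 0.8192
Δλ/λ_C = 0.1808

This means the shift is 0.1808 × λ_C = 0.4388 pm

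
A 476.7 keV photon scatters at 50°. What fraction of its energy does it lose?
0.2499 (or 24.99%)

Calculate initial and final photon energies:

Initial: E₀ = 476.7 keV → λ₀ = 2.6009 pm
Compton shift: Δλ = 0.8667 pm
Final wavelength: λ' = 3.4676 pm
Final energy: E' = 357.5512 keV

Fractional energy loss:
(E₀ - E')/E₀ = (476.7000 - 357.5512)/476.7000
= 119.1488/476.7000
= 0.2499
= 24.99%

(Intermediate values are shown rounded; full precision is carried through to the final answer.)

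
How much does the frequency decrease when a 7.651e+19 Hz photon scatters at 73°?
2.331e+19 Hz (decrease)

Convert frequency to wavelength (c = 299792458 m/s):
λ₀ = c/f₀ = 299792458/7.651e+19 = 3.9183435e-12 m = 3.9183 pm

Calculate Compton shift:
Δλ = λ_C(1 - cos(73°)) = 1.7169 pm

Final wavelength:
λ' = λ₀ + Δλ = 3.9183 + 1.7169 = 5.6353 pm

Final frequency:
f' = c/λ' = 299792458/5.6352692e-12 = 5.3199314e+19 Hz

Frequency shift (decrease):
Δf = f₀ - f' = 7.651e+19 - 5.3199314e+19 = 2.331e+19 Hz

(Intermediate values are shown rounded; full precision is carried through to the final answer.)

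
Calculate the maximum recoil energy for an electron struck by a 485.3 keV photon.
317.9215 keV

Maximum energy transfer occurs at θ = 180° (backscattering).

Initial photon: E₀ = 485.3 keV → λ₀ = 2.5548 pm

Maximum Compton shift (at 180°):
Δλ_max = 2λ_C = 2 × 2.4263 = 4.8526 pm

Final wavelength:
λ' = 2.5548 + 4.8526 = 7.4074 pm

Minimum photon energy (maximum energy to electron):
E'_min = hc/λ' = 167.3785 keV

Maximum electron kinetic energy:
K_max = E₀ - E'_min = 485.3000 - 167.3785 = 317.9215 keV

(Intermediate values are shown rounded; full precision is carried through to the final answer.)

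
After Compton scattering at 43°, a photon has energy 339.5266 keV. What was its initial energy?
413.3001 keV

Convert final energy to wavelength (hc ≈ 1239.842 keV·pm):
λ' = hc/E' = 1239.842 / 339.5266 = 3.6517 pm

Calculate the Compton shift:
Δλ = λ_C(1 - cos(43°))
Δλ = 2.4263 × (1 - cos(43°))
Δλ = 0.6518 pm

Initial wavelength:
λ = λ' - Δλ = 3.6517 - 0.6518 = 2.9999 pm

Initial energy:
E = hc/λ = 1239.842 / 2.9999 = 413.3001 keV

(Intermediate values are shown rounded; full precision is carried through to the final answer.)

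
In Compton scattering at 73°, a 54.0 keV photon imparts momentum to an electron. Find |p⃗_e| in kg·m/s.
3.3177e-23 kg·m/s

The electron is initially at rest, so by conservation of momentum:
p⃗_e = p⃗₀ − p⃗'  (incident photon momentum minus scattered photon momentum)

Photon momentum magnitudes (p = h/λ = E/c):
λ₀ = hc/E₀ = 22.9600 pm → p₀ = h/λ₀ = 2.8859e-23 kg·m/s
Δλ = λ_C(1 − cos 73°) = 1.7169 pm
λ' = 24.6770 pm → p' = h/λ' = 2.6851e-23 kg·m/s

The scattered photon makes angle θ = 73° with the incident direction, so by the law of cosines:
|p⃗_e|² = p₀² + p'² − 2p₀p'cos θ
|p⃗_e|² = (2.8859e-23)² + (2.6851e-23)² − 2·2.8859e-23·2.6851e-23·cos(73°)
|p⃗_e| = 3.3177e-23 kg·m/s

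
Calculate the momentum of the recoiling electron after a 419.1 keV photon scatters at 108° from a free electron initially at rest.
2.7710e-22 kg·m/s

The electron is initially at rest, so by conservation of momentum:
p⃗_e = p⃗₀ − p⃗'  (incident photon momentum minus scattered photon momentum)

Photon momentum magnitudes (p = h/λ = E/c):
λ₀ = hc/E₀ = 2.9583 pm → p₀ = h/λ₀ = 2.2398e-22 kg·m/s
Δλ = λ_C(1 − cos 108°) = 3.1761 pm
λ' = 6.1344 pm → p' = h/λ' = 1.0801e-22 kg·m/s

The scattered photon makes angle θ = 108° with the incident direction, so by the law of cosines:
|p⃗_e|² = p₀² + p'² − 2p₀p'cos θ
|p⃗_e|² = (2.2398e-22)² + (1.0801e-22)² − 2·2.2398e-22·1.0801e-22·cos(108°)
|p⃗_e| = 2.7710e-22 kg·m/s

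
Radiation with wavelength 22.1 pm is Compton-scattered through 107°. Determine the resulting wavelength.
25.2357 pm

Using the Compton scattering formula:
λ' = λ + Δλ = λ + λ_C(1 - cos θ)

Given:
- Initial wavelength λ = 22.1 pm
- Scattering angle θ = 107°
- Compton wavelength λ_C ≈ 2.4263 pm

Calculate the shift:
Δλ = 2.4263 × (1 - cos(107°))
Δλ = 2.4263 × 1.2924
Δλ = 3.1357 pm

Final wavelength:
λ' = 22.1 + 3.1357 = 25.2357 pm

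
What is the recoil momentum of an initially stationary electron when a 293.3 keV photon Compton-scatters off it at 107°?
2.0228e-22 kg·m/s

The electron is initially at rest, so by conservation of momentum:
p⃗_e = p⃗₀ − p⃗'  (incident photon momentum minus scattered photon momentum)

Photon momentum magnitudes (p = h/λ = E/c):
λ₀ = hc/E₀ = 4.2272 pm → p₀ = h/λ₀ = 1.5675e-22 kg·m/s
Δλ = λ_C(1 − cos 107°) = 3.1357 pm
λ' = 7.3629 pm → p' = h/λ' = 8.9993e-23 kg·m/s

The scattered photon makes angle θ = 107° with the incident direction, so by the law of cosines:
|p⃗_e|² = p₀² + p'² − 2p₀p'cos θ
|p⃗_e|² = (1.5675e-22)² + (8.9993e-23)² − 2·1.5675e-22·8.9993e-23·cos(107°)
|p⃗_e| = 2.0228e-22 kg·m/s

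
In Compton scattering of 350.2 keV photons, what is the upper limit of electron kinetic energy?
202.4767 keV

Maximum energy transfer occurs at θ = 180° (backscattering).

Initial photon: E₀ = 350.2 keV → λ₀ = 3.5404 pm

Maximum Compton shift (at 180°):
Δλ_max = 2λ_C = 2 × 2.4263 = 4.8526 pm

Final wavelength:
λ' = 3.5404 + 4.8526 = 8.3930 pm

Minimum photon energy (maximum energy to electron):
E'_min = hc/λ' = 147.7233 keV

Maximum electron kinetic energy:
K_max = E₀ - E'_min = 350.2000 - 147.7233 = 202.4767 keV

(Intermediate values are shown rounded; full precision is carried through to the final answer.)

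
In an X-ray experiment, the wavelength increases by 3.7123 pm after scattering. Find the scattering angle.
122.01°

From the Compton formula Δλ = λ_C(1 - cos θ), we can solve for θ:

cos θ = 1 - Δλ/λ_C

Given:
- Δλ = 3.7123 pm
- λ_C = h/(m_e·c) ≈ 2.42631024 pm

cos θ = 1 - 3.7123/2.42631024
cos θ = 1 - 1.530019
cos θ = -0.530019

θ = arccos(-0.530019)
θ = 122.01°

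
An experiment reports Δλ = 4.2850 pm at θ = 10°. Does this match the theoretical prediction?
No, inconsistent

Calculate the expected shift for θ = 10°:

Δλ_expected = λ_C(1 - cos(10°))
Δλ_expected = 2.4263 × (1 - cos(10°))
Δλ_expected = 2.4263 × 0.0152
Δλ_expected = 0.0369 pm

Given shift: 4.2850 pm
Expected shift: 0.0369 pm
Difference: 4.2481 pm

The values do not match. The given shift corresponds to θ ≈ 140.0°, not 10°.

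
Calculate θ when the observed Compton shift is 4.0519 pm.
132.07°

From the Compton formula Δλ = λ_C(1 - cos θ), we can solve for θ:

cos θ = 1 - Δλ/λ_C

Given:
- Δλ = 4.0519 pm
- λ_C = h/(m_e·c) ≈ 2.42631024 pm

cos θ = 1 - 4.0519/2.42631024
cos θ = 1 - 1.669984
cos θ = -0.669984

θ = arccos(-0.669984)
θ = 132.07°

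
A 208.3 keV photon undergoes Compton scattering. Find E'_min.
114.7490 keV (at θ = 180°)

The scattered photon has minimum energy when its wavelength is maximum, i.e., when the Compton shift Δλ = λ_C(1 − cos θ) is maximum. This occurs at θ = 180° (backscattering), giving Δλ_max = 2λ_C = 4.8526 pm.

Initial wavelength: λ₀ = hc/E₀ = 5.9522 pm
Maximum final wavelength: λ'_max = λ₀ + 2λ_C = 5.9522 + 4.8526 = 10.8048 pm
Minimum final energy: E'_min = hc/λ'_max = 114.7490 keV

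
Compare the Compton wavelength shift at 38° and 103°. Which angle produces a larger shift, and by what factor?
103° produces the larger shift by a factor of 5.778

Calculate both shifts using Δλ = λ_C(1 - cos θ):

For θ₁ = 38°:
Δλ₁ = 2.4263 × (1 - cos(38°))
Δλ₁ = 2.4263 × 0.2120
Δλ₁ = 0.5144 pm

For θ₂ = 103°:
Δλ₂ = 2.4263 × (1 - cos(103°))
Δλ₂ = 2.4263 × 1.2250
Δλ₂ = 2.9721 pm

The 103° angle produces the larger shift.
Ratio: 2.9721/0.5144 = 5.778

(Intermediate values are shown rounded; full precision is carried through to the final answer.)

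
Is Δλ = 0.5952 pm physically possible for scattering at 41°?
Yes, consistent

Calculate the expected shift for θ = 41°:

Δλ_expected = λ_C(1 - cos(41°))
Δλ_expected = 2.4263 × (1 - cos(41°))
Δλ_expected = 2.4263 × 0.2453
Δλ_expected = 0.5952 pm

Given shift: 0.5952 pm
Expected shift: 0.5952 pm
Difference: 0.0000 pm

The values match. This is consistent with Compton scattering at the stated angle.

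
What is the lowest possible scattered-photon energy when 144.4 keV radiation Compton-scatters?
92.2585 keV (at θ = 180°)

The scattered photon has minimum energy when its wavelength is maximum, i.e., when the Compton shift Δλ = λ_C(1 − cos θ) is maximum. This occurs at θ = 180° (backscattering), giving Δλ_max = 2λ_C = 4.8526 pm.

Initial wavelength: λ₀ = hc/E₀ = 8.5862 pm
Maximum final wavelength: λ'_max = λ₀ + 2λ_C = 8.5862 + 4.8526 = 13.4388 pm
Minimum final energy: E'_min = hc/λ'_max = 92.2585 keV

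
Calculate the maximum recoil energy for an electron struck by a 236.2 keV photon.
113.4645 keV

Maximum energy transfer occurs at θ = 180° (backscattering).

Initial photon: E₀ = 236.2 keV → λ₀ = 5.2491 pm

Maximum Compton shift (at 180°):
Δλ_max = 2λ_C = 2 × 2.4263 = 4.8526 pm

Final wavelength:
λ' = 5.2491 + 4.8526 = 10.1017 pm

Minimum photon energy (maximum energy to electron):
E'_min = hc/λ' = 122.7355 keV

Maximum electron kinetic energy:
K_max = E₀ - E'_min = 236.2000 - 122.7355 = 113.4645 keV

(Intermediate values are shown rounded; full precision is carried through to the final answer.)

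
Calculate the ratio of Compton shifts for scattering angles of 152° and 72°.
152° produces the larger shift by a factor of 2.725

Calculate both shifts using Δλ = λ_C(1 - cos θ):

For θ₁ = 72°:
Δλ₁ = 2.4263 × (1 - cos(72°))
Δλ₁ = 2.4263 × 0.6910
Δλ₁ = 1.6765 pm

For θ₂ = 152°:
Δλ₂ = 2.4263 × (1 - cos(152°))
Δλ₂ = 2.4263 × 1.8829
Δλ₂ = 4.5686 pm

The 152° angle produces the larger shift.
Ratio: 4.5686/1.6765 = 2.725

(Intermediate values are shown rounded; full precision is carried through to the final answer.)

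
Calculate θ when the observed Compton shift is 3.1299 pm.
106.86°

From the Compton formula Δλ = λ_C(1 - cos θ), we can solve for θ:

cos θ = 1 - Δλ/λ_C

Given:
- Δλ = 3.1299 pm
- λ_C = h/(m_e·c) ≈ 2.42631024 pm

cos θ = 1 - 3.1299/2.42631024
cos θ = 1 - 1.289983
cos θ = -0.289983

θ = arccos(-0.289983)
θ = 106.86°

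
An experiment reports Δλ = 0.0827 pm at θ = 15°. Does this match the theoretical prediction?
Yes, consistent

Calculate the expected shift for θ = 15°:

Δλ_expected = λ_C(1 - cos(15°))
Δλ_expected = 2.4263 × (1 - cos(15°))
Δλ_expected = 2.4263 × 0.0341
Δλ_expected = 0.0827 pm

Given shift: 0.0827 pm
Expected shift: 0.0827 pm
Difference: 0.0000 pm

The values match. This is consistent with Compton scattering at the stated angle.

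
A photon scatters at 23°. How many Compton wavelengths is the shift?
0.0795 λ_C

The Compton shift formula is:
Δλ = λ_C(1 - cos θ)

Dividing both sides by λ_C:
Δλ/λ_C = 1 - cos θ

For θ = 23°:
Δλ/λ_C = 1 - cos(23°)
Δλ/λ_C = 1 - 0.9205
Δλ/λ_C = 0.0795

This means the shift is 0.0795 × λ_C = 0.1929 pm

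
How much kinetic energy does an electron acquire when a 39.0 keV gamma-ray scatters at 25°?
0.2769 keV

By energy conservation: K_e = E_initial - E_final

First find the scattered photon energy:
Initial wavelength: λ = hc/E = 31.7908 pm
Compton shift: Δλ = λ_C(1 - cos(25°)) = 0.2273 pm
Final wavelength: λ' = 31.7908 + 0.2273 = 32.0181 pm
Final photon energy: E' = hc/λ' = 38.7231 keV

Electron kinetic energy:
K_e = E - E' = 39.0000 - 38.7231 = 0.2769 keV

(Intermediate values are shown rounded; full precision is carried through to the final answer.)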